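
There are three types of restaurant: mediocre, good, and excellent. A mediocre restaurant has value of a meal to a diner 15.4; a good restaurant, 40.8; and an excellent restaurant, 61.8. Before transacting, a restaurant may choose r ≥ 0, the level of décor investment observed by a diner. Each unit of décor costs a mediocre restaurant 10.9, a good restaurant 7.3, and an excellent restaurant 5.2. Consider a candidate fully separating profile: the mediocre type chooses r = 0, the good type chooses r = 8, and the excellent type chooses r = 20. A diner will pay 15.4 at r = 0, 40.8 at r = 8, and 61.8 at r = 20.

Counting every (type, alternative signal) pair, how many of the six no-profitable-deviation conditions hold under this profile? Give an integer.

Mediocre (own payoff 15.4): to r=8 gives 40.8 − 10.9×8 = -46.4 → no gain ✓; to r=20 gives 61.8 − 10.9×20 = -156.2 → no gain ✓.
Good (own payoff 40.8 − 7.3×8 = -17.6): to r=0 gives 15.4 → profitable ✗; to r=20 gives 61.8 − 7.3×20 = -84.2 → no gain ✓.
Excellent (own payoff 61.8 − 5.2×20 = -42.2): to r=0 gives 15.4 → profitable ✗; to r=8 gives 40.8 − 5.2×8 = -0.8 → profitable ✗.
3 of the 6 constraints hold; not an equilibrium.

3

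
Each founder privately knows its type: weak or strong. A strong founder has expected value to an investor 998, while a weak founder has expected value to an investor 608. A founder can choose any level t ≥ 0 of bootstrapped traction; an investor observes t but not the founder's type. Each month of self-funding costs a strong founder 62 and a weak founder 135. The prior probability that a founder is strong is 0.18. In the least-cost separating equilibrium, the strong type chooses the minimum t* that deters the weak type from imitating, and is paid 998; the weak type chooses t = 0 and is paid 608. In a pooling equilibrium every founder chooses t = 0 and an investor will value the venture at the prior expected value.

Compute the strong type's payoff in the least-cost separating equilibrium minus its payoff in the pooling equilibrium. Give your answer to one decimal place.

140.7

Least-cost separating signal: t* solves 608 = 998 − 135·t*, so t* = (998 − 608)/135 ≈ 2.8889.
Strong type's separating payoff: 998 − 62 × t* = 998 − 62 × (998 − 608)/135 = 998 − 24180/135 ≈ 818.889.
Pooling payoff: 0.18 × 998 + 0.82 × 608 = 678.2.
Difference: 818.889 − 678.2 = 140.689, i.e. 140.7 to one decimal place.
The strong type prefers to separate.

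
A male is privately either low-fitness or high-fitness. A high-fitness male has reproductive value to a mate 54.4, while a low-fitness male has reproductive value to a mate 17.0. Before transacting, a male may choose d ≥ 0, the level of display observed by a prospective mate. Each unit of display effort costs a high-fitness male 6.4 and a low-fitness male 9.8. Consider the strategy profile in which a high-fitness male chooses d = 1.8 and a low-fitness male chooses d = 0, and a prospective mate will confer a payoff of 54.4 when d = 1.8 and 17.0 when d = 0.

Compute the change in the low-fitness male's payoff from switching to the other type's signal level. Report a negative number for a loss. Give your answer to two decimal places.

Playing d = 0 the low-fitness male receives 17.0.
Deviating to d = 1.8 brings payment 54.4 at cost 9.8 × 1.8 = 17.64, netting 36.76.
Gain from deviating: 36.76 − 17.0 = 19.76.
The gain is positive, so the low-fitness type's incentive-compatibility constraint is violated — this profile is not a separating equilibrium.

19.76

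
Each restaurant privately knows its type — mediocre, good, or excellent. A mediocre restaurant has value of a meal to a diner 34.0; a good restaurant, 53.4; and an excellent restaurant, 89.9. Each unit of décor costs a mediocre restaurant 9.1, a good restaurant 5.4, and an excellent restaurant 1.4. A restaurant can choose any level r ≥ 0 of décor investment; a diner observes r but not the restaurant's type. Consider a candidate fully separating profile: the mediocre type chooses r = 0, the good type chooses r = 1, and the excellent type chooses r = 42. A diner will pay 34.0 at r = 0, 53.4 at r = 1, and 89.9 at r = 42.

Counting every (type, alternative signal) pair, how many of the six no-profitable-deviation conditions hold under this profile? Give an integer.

3

Excellent (own payoff 89.9 − 1.4×42 = 31.1): to r=0 gives 34.0 → profitable ✗; to r=1 gives 53.4 − 1.4×1 = 52 → profitable ✗.
Good (own payoff 53.4 − 5.4×1 = 48): to r=0 gives 34.0 → no gain ✓; to r=42 gives 89.9 − 5.4×42 = -136.9 → no gain ✓.
Mediocre (own payoff 34.0): to r=1 gives 53.4 − 9.1×1 = 44.3 → profitable ✗; to r=42 gives 89.9 − 9.1×42 = -292.3 → no gain ✓.
3 of the 6 constraints hold; not an equilibrium.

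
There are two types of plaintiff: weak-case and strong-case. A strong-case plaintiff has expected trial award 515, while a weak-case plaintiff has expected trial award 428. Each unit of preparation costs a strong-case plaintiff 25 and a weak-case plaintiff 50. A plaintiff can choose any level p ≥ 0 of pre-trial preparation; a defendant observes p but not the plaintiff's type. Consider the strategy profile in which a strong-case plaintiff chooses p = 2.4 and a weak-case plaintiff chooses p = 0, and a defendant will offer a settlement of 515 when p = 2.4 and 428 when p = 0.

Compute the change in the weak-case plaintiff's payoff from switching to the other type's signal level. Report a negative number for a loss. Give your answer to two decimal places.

Playing p = 0 the weak-case plaintiff receives 428.
Deviating to p = 2.4 brings payment 515 at cost 50 × 2.4 = 120, netting 395.
Gain from deviating: 395 − 428 = -33.00.
The gain is negative, so the weak-case type's incentive-compatibility constraint is satisfied.

-33.00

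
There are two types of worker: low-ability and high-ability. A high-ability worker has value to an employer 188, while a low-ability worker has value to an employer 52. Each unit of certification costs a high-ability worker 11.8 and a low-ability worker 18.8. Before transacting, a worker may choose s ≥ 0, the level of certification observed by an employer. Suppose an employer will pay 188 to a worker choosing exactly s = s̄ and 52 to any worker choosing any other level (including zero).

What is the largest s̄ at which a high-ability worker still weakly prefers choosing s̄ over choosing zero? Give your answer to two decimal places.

11.53

Choosing s̄ yields the high-ability type 188 − 11.8·s̄; choosing zero yields 52.
The high-ability type is indifferent at 188 − 11.8·s̄ = 52, i.e. s̄ = (188 − 52) / 11.8 ≈ 11.53.
For any s̄ above 11.53 the high-ability type would rather pool at zero, so separation collapses.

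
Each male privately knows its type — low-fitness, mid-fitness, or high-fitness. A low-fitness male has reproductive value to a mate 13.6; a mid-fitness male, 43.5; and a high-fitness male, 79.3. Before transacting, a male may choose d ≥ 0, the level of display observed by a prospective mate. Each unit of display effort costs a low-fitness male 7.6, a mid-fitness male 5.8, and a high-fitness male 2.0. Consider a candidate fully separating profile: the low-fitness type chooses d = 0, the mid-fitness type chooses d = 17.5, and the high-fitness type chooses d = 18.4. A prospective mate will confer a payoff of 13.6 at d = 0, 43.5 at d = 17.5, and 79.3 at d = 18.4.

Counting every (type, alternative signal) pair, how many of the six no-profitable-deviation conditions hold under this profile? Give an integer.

High-fitness (own payoff 79.3 − 2.0×18.4 = 42.5): to d=0 gives 13.6 → no gain ✓; to d=17.5 gives 43.5 − 2.0×17.5 = 8.5 → no gain ✓.
Mid-fitness (own payoff 43.5 − 5.8×17.5 = -58): to d=0 gives 13.6 → profitable ✗; to d=18.4 gives 79.3 − 5.8×18.4 = -27.42 → profitable ✗.
Low-fitness (own payoff 13.6): to d=17.5 gives 43.5 − 7.6×17.5 = -89.5 → no gain ✓; to d=18.4 gives 79.3 − 7.6×18.4 = -60.54 → no gain ✓.
4 of the 6 constraints hold; not an equilibrium.

4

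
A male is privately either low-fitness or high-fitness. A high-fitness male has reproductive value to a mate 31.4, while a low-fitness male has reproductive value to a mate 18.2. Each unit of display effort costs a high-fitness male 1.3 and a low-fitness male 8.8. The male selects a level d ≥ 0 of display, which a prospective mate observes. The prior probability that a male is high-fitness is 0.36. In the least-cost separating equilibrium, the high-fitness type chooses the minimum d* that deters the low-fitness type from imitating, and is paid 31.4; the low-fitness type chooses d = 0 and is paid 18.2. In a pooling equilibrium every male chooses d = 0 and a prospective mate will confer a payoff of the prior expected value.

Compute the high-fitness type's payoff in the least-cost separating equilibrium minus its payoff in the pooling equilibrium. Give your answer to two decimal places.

Least-cost separating signal: d* solves 18.2 = 31.4 − 8.8·d*, so d* = (31.4 − 18.2)/8.8 = 1.5.
High-fitness type's separating payoff: 31.4 − 1.3 × d* = 31.4 − 1.3 × (31.4 − 18.2)/8.8 = 31.4 − 17.16/8.8 = 29.45.
Pooling payoff: 0.36 × 31.4 + 0.64 × 18.2 = 22.952.
Difference: 29.45 − 22.952 = 6.498, i.e. 6.50 to two decimal places.
The high-fitness type prefers to separate.

6.50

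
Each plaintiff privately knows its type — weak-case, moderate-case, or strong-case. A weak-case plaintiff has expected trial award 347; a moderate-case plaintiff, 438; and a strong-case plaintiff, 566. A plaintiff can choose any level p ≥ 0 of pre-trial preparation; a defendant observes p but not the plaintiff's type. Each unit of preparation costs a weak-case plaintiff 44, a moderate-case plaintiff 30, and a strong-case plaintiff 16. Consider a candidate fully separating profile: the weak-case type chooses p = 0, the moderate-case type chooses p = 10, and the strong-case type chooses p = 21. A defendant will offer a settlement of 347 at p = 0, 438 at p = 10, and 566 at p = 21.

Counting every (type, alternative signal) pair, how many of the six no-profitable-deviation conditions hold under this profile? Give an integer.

3

Moderate-case (own payoff 438 − 30×10 = 138): to p=0 gives 347 → profitable ✗; to p=21 gives 566 − 30×21 = -64 → no gain ✓.
Strong-case (own payoff 566 − 16×21 = 230): to p=0 gives 347 → profitable ✗; to p=10 gives 438 − 16×10 = 278 → profitable ✗.
Weak-case (own payoff 347): to p=10 gives 438 − 44×10 = -2 → no gain ✓; to p=21 gives 566 − 44×21 = -358 → no gain ✓.
3 of the 6 constraints hold; not an equilibrium.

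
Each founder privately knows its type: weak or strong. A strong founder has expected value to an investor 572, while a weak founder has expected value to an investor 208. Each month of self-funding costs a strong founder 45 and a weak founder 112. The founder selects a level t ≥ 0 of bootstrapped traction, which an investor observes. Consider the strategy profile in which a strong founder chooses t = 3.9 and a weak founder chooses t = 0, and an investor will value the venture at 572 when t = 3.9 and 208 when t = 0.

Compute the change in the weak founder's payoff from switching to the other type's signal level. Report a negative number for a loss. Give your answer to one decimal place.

-72.8

Playing t = 0 the weak founder receives 208.
Deviating to t = 3.9 brings payment 572 at cost 112 × 3.9 = 436.8, netting 135.2.
Gain from deviating: 135.2 − 208 = -72.8.
The gain is negative, so the weak type's incentive-compatibility constraint is satisfied.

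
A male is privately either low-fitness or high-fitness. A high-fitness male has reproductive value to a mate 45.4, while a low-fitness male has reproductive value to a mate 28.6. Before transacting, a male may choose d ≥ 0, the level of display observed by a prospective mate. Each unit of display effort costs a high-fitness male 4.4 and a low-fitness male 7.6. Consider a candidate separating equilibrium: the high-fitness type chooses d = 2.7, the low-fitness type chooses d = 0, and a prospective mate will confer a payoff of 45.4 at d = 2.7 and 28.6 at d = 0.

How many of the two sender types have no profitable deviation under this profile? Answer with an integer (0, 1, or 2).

2

Low-fitness type: stay at 0 → 28.6; mimic → 45.4 − 7.6 × 2.7 = 24.88. IC holds (28.6 ≥ 24.88).
High-fitness type: signal → 45.4 − 4.4 × 2.7 = 33.52; deviate to 0 → 28.6. IC holds (33.52 ≥ 28.6).
2 of 2 constraints hold, so this is a separating equilibrium.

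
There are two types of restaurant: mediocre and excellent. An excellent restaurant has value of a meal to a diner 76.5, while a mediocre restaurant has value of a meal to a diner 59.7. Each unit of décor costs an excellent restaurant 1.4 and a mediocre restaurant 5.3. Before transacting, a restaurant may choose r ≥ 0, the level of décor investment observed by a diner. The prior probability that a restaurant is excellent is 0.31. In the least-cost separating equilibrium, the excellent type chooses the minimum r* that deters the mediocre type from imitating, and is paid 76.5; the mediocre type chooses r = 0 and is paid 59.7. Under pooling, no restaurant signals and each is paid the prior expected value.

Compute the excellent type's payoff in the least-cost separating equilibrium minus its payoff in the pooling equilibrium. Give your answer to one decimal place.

Least-cost separating signal: r* solves 59.7 = 76.5 − 5.3·r*, so r* = (76.5 − 59.7)/5.3 ≈ 3.1698.
Excellent type's separating payoff: 76.5 − 1.4 × r* = 76.5 − 1.4 × (76.5 − 59.7)/5.3 = 76.5 − 23.52/5.3 ≈ 72.062.
Pooling payoff: 0.31 × 76.5 + 0.69 × 59.7 = 64.908.
Difference: 72.062 − 64.908 = 7.154, i.e. 7.2 to one decimal place.
The excellent type prefers to separate.

7.2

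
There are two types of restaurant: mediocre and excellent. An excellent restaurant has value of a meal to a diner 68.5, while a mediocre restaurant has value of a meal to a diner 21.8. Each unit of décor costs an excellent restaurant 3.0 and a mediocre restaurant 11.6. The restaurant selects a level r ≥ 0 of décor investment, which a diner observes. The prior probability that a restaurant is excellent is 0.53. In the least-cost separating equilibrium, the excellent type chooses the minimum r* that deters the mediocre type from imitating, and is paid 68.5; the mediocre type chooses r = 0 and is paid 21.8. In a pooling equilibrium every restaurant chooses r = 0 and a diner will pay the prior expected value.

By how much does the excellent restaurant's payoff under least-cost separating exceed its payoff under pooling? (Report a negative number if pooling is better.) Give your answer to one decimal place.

9.9

Least-cost separating signal: r* solves 21.8 = 68.5 − 11.6·r*, so r* = (68.5 − 21.8)/11.6 ≈ 4.0259.
Excellent type's separating payoff: 68.5 − 3.0 × r* = 68.5 − 3.0 × (68.5 − 21.8)/11.6 = 68.5 − 140.1/11.6 ≈ 56.422.
Pooling payoff: 0.53 × 68.5 + 0.47 × 21.8 = 46.551.
Difference: 56.422 − 46.551 = 9.871, i.e. 9.9 to one decimal place.
The excellent type prefers to separate.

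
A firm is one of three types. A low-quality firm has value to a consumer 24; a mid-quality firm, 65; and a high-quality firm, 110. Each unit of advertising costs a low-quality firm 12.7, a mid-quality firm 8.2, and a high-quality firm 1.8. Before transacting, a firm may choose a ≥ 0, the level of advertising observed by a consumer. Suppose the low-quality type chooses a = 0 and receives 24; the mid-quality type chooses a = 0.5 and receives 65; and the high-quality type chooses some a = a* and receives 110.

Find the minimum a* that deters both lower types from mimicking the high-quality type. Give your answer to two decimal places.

Mid-quality type (on-path payoff 65 − 8.2×0.5 = 60.9) won't mimic when 60.9 ≥ 110 − 8.2·a*, i.e. a* ≥ 5.99.
Low-quality type (on-path payoff 24) won't mimic when 24 ≥ 110 − 12.7·a*, i.e. a* ≥ 6.77.
Both must hold, so a* = max(6.77, 5.99) = 6.77. The low-quality type's constraint binds.

6.77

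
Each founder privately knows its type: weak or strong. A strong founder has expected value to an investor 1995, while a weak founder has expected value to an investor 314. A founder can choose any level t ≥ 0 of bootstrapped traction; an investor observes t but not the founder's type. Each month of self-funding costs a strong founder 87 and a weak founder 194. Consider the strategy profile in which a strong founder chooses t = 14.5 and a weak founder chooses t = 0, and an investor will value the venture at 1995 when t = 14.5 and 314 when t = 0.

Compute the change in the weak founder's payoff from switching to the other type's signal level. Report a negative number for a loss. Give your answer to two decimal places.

Playing t = 0 the weak founder receives 314.
Deviating to t = 14.5 brings payment 1995 at cost 194 × 14.5 = 2813, netting -818.
Gain from deviating: -818 − 314 = -1132.00.
The gain is negative, so the weak type's incentive-compatibility constraint is satisfied.

-1132.00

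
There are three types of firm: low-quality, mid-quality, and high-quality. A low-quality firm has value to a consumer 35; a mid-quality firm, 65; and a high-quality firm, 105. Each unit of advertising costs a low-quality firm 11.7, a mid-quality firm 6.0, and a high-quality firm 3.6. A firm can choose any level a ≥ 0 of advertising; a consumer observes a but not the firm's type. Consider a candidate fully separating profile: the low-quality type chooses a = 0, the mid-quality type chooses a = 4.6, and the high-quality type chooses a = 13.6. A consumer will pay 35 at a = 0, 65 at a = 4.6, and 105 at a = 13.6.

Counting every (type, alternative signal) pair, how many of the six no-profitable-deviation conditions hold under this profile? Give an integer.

Mid-quality (own payoff 65 − 6.0×4.6 = 37.4): to a=0 gives 35 → no gain ✓; to a=13.6 gives 105 − 6.0×13.6 = 23.4 → no gain ✓.
Low-quality (own payoff 35): to a=4.6 gives 65 − 11.7×4.6 = 11.18 → no gain ✓; to a=13.6 gives 105 − 11.7×13.6 = -54.12 → no gain ✓.
High-quality (own payoff 105 − 3.6×13.6 = 56.04): to a=0 gives 35 → no gain ✓; to a=4.6 gives 65 − 3.6×4.6 = 48.44 → no gain ✓.
6 of the 6 constraints hold; this profile is a separating equilibrium.

6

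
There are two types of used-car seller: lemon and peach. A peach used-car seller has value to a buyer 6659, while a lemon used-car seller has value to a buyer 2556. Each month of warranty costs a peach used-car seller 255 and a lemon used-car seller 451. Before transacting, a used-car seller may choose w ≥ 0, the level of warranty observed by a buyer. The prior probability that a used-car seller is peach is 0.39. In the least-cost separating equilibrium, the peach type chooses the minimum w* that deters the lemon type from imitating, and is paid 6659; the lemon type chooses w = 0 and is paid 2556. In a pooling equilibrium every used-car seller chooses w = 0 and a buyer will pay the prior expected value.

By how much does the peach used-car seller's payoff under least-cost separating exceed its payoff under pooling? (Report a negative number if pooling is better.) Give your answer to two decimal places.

182.95

Least-cost separating signal: w* solves 2556 = 6659 − 451·w*, so w* = (6659 − 2556)/451 ≈ 9.0976.
Peach type's separating payoff: 6659 − 255 × w* = 6659 − 255 × (6659 − 2556)/451 = 6659 − 1046265/451 ≈ 4339.1220.
Pooling payoff: 0.39 × 6659 + 0.61 × 2556 = 4156.17.
Difference: 4339.1220 − 4156.17 = 182.952, i.e. 182.95 to two decimal places.
The peach type prefers to separate.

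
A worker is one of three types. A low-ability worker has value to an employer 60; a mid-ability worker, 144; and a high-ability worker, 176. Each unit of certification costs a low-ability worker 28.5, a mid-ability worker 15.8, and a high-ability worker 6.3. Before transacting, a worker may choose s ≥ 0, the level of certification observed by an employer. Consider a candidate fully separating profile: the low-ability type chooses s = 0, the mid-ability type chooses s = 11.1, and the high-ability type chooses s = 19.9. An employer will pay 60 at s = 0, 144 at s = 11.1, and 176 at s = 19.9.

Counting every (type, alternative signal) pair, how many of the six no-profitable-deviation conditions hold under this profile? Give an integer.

Mid-ability (own payoff 144 − 15.8×11.1 = -31.38): to s=0 gives 60 → profitable ✗; to s=19.9 gives 176 − 15.8×19.9 = -138.42 → no gain ✓.
High-ability (own payoff 176 − 6.3×19.9 = 50.63): to s=0 gives 60 → profitable ✗; to s=11.1 gives 144 − 6.3×11.1 = 74.07 → profitable ✗.
Low-ability (own payoff 60): to s=11.1 gives 144 − 28.5×11.1 = -172.35 → no gain ✓; to s=19.9 gives 176 − 28.5×19.9 = -391.15 → no gain ✓.
3 of the 6 constraints hold; not an equilibrium.

3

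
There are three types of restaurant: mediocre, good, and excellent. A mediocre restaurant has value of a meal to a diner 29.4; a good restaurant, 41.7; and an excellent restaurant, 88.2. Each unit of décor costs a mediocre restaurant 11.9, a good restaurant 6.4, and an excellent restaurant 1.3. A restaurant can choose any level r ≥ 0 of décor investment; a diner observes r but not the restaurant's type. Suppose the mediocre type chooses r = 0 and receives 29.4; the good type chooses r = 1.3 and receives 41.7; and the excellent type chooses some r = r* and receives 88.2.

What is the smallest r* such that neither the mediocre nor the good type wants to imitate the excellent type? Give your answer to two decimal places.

Good type (on-path payoff 41.7 − 6.4×1.3 = 33.38) won't mimic when 33.38 ≥ 88.2 − 6.4·r*, i.e. r* ≥ 8.57.
Mediocre type (on-path payoff 29.4) won't mimic when 29.4 ≥ 88.2 − 11.9·r*, i.e. r* ≥ 4.94.
Both must hold, so r* = max(4.94, 8.57) = 8.57. The good type's constraint binds.

8.57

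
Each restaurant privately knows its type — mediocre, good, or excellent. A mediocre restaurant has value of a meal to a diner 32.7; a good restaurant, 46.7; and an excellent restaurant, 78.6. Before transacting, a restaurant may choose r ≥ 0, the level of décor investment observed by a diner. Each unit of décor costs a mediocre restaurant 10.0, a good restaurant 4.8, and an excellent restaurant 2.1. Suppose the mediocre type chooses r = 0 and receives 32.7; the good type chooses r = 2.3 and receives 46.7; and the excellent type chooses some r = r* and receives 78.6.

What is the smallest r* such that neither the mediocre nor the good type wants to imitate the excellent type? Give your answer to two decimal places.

Good type (on-path payoff 46.7 − 4.8×2.3 = 35.66) won't mimic when 35.66 ≥ 78.6 − 4.8·r*, i.e. r* ≥ 8.95.
Mediocre type (on-path payoff 32.7) won't mimic when 32.7 ≥ 78.6 − 10.0·r*, i.e. r* ≥ 4.59.
Both must hold, so r* = max(4.59, 8.95) = 8.95. The good type's constraint binds.

8.95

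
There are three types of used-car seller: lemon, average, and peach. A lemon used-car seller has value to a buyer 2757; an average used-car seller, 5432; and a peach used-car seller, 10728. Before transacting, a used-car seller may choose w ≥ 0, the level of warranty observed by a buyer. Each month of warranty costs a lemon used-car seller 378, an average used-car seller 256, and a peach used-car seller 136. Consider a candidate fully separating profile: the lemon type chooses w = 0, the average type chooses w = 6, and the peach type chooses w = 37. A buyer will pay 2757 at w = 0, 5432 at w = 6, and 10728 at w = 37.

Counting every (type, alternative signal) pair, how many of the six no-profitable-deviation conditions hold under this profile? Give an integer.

Peach (own payoff 10728 − 136×37 = 5696): to w=0 gives 2757 → no gain ✓; to w=6 gives 5432 − 136×6 = 4616 → no gain ✓.
Lemon (own payoff 2757): to w=6 gives 5432 − 378×6 = 3164 → profitable ✗; to w=37 gives 10728 − 378×37 = -3258 → no gain ✓.
Average (own payoff 5432 − 256×6 = 3896): to w=0 gives 2757 → no gain ✓; to w=37 gives 10728 − 256×37 = 1256 → no gain ✓.
5 of the 6 constraints hold; not an equilibrium.

5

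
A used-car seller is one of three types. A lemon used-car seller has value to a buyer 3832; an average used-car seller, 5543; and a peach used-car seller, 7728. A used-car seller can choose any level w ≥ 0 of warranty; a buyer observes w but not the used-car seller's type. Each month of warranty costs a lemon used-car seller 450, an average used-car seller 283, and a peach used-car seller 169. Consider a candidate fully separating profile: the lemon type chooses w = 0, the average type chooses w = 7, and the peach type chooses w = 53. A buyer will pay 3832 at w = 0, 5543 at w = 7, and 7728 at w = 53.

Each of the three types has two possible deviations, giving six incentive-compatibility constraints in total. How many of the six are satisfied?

3

Peach (own payoff 7728 − 169×53 = -1229): to w=0 gives 3832 → profitable ✗; to w=7 gives 5543 − 169×7 = 4360 → profitable ✗.
Average (own payoff 5543 − 283×7 = 3562): to w=0 gives 3832 → profitable ✗; to w=53 gives 7728 − 283×53 = -7271 → no gain ✓.
Lemon (own payoff 3832): to w=7 gives 5543 − 450×7 = 2393 → no gain ✓; to w=53 gives 7728 − 450×53 = -16122 → no gain ✓.
3 of the 6 constraints hold; not an equilibrium.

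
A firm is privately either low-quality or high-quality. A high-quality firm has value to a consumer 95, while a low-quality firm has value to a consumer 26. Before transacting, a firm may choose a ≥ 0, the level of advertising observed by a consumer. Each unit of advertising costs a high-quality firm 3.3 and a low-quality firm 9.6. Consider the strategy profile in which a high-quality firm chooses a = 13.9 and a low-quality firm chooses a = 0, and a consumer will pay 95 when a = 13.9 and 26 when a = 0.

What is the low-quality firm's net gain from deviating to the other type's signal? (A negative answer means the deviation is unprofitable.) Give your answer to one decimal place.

Playing a = 0 the low-quality firm receives 26.
Deviating to a = 13.9 brings payment 95 at cost 9.6 × 13.9 = 133.44, netting -38.44.
Gain from deviating: -38.44 − 26 = -64.44, i.e. -64.4 to one decimal place.
The gain is negative, so the low-quality type's incentive-compatibility constraint is satisfied.

-64.4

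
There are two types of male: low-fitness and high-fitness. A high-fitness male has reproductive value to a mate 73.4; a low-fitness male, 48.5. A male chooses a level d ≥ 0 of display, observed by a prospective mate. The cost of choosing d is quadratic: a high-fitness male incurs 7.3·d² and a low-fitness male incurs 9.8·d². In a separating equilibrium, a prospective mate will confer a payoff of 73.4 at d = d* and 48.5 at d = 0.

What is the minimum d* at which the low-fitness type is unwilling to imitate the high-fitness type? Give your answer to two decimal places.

The low-fitness type at d = 0 receives 48.5; imitating at d* yields 73.4 − 9.8·d*².
Indifference: 48.5 = 73.4 − 9.8·d*², so d*² = (73.4 − 48.5) / 9.8 ≈ 2.5408.
d* = √2.5408 ≈ 1.59.

1.59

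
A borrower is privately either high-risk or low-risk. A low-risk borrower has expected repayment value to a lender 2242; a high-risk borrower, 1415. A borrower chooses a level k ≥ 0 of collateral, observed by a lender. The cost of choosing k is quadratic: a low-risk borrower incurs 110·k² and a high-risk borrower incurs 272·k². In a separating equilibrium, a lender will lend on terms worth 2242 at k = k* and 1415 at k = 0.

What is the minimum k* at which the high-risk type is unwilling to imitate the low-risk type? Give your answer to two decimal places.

1.74

The high-risk type at k = 0 receives 1415; imitating at k* yields 2242 − 272·k*².
Indifference: 1415 = 2242 − 272·k*², so k*² = (2242 − 1415) / 272 ≈ 3.0404.
k* = √3.0404 ≈ 1.74.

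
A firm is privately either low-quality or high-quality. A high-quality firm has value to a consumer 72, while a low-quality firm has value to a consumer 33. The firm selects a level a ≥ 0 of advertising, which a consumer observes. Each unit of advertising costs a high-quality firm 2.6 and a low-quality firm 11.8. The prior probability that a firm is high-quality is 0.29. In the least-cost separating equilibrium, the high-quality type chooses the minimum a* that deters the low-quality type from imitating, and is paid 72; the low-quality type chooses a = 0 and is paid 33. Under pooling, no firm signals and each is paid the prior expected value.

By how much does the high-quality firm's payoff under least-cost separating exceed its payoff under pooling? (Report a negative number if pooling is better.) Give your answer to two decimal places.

19.10

Least-cost separating signal: a* solves 33 = 72 − 11.8·a*, so a* = (72 − 33)/11.8 ≈ 3.3051.
High-quality type's separating payoff: 72 − 2.6 × a* = 72 − 2.6 × (72 − 33)/11.8 = 72 − 101.4/11.8 ≈ 63.4068.
Pooling payoff: 0.29 × 72 + 0.71 × 33 = 44.31.
Difference: 63.4068 − 44.31 = 19.0968, i.e. 19.10 to two decimal places.
The high-quality type prefers to separate.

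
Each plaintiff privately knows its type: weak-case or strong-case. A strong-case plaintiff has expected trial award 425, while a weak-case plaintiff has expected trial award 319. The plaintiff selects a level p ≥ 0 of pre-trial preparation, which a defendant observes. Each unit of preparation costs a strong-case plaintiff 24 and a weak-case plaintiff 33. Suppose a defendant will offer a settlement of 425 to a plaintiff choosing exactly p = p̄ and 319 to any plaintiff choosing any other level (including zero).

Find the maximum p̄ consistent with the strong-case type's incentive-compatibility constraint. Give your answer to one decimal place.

Choosing p̄ yields the strong-case type 425 − 24·p̄; choosing zero yields 319.
The strong-case type is indifferent at 425 − 24·p̄ = 319, i.e. p̄ = (425 − 319) / 24 ≈ 4.4.
For any p̄ above 4.4 the strong-case type would rather pool at zero, so separation collapses.

4.4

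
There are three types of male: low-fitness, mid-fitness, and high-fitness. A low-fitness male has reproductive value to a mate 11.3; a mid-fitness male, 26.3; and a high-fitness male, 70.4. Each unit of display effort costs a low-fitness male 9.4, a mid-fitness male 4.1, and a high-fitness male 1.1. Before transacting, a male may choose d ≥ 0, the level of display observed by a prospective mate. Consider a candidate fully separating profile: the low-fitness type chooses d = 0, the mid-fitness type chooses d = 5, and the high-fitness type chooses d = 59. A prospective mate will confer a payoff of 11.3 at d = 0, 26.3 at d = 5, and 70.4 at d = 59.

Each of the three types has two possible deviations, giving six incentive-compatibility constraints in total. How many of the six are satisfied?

3

Mid-fitness (own payoff 26.3 − 4.1×5 = 5.8): to d=0 gives 11.3 → profitable ✗; to d=59 gives 70.4 − 4.1×59 = -171.5 → no gain ✓.
Low-fitness (own payoff 11.3): to d=5 gives 26.3 − 9.4×5 = -20.7 → no gain ✓; to d=59 gives 70.4 − 9.4×59 = -484.2 → no gain ✓.
High-fitness (own payoff 70.4 − 1.1×59 = 5.5): to d=0 gives 11.3 → profitable ✗; to d=5 gives 26.3 − 1.1×5 = 20.8 → profitable ✗.
3 of the 6 constraints hold; not an equilibrium.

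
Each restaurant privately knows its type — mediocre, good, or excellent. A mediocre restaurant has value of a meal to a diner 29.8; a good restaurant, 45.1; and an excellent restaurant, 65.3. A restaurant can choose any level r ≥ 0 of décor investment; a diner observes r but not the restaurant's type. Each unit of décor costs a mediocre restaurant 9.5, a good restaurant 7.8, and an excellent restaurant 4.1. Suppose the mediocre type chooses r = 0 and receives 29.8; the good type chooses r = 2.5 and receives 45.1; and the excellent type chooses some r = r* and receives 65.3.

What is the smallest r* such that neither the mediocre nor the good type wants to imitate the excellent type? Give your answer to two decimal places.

5.09

Mediocre type (on-path payoff 29.8) won't mimic when 29.8 ≥ 65.3 − 9.5·r*, i.e. r* ≥ 3.74.
Good type (on-path payoff 45.1 − 7.8×2.5 = 25.6) won't mimic when 25.6 ≥ 65.3 − 7.8·r*, i.e. r* ≥ 5.09.
Both must hold, so r* = max(3.74, 5.09) = 5.09. The good type's constraint binds.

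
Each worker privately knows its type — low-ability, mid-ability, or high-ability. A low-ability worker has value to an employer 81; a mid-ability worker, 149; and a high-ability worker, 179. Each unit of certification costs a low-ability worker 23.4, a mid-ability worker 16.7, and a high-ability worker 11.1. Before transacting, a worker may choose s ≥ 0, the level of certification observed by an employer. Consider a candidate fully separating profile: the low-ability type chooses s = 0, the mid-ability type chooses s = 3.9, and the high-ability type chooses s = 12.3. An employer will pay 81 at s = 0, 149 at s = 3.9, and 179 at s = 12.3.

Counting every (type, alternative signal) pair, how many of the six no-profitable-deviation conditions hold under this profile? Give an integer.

Low-ability (own payoff 81): to s=3.9 gives 149 − 23.4×3.9 = 57.74 → no gain ✓; to s=12.3 gives 179 − 23.4×12.3 = -108.82 → no gain ✓.
Mid-ability (own payoff 149 − 16.7×3.9 = 83.87): to s=0 gives 81 → no gain ✓; to s=12.3 gives 179 − 16.7×12.3 = -26.41 → no gain ✓.
High-ability (own payoff 179 − 11.1×12.3 = 42.47): to s=0 gives 81 → profitable ✗; to s=3.9 gives 149 − 11.1×3.9 = 105.71 → profitable ✗.
4 of the 6 constraints hold; not an equilibrium.

4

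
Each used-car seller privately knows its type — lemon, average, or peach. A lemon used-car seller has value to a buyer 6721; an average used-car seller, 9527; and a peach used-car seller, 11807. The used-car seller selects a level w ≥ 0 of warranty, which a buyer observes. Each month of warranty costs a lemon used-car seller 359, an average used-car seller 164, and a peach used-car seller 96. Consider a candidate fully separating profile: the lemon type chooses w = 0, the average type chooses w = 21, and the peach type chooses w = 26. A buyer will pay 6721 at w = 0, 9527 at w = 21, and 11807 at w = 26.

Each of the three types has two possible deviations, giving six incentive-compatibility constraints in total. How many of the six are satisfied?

Average (own payoff 9527 − 164×21 = 6083): to w=0 gives 6721 → profitable ✗; to w=26 gives 11807 − 164×26 = 7543 → profitable ✗.
Lemon (own payoff 6721): to w=21 gives 9527 − 359×21 = 1988 → no gain ✓; to w=26 gives 11807 − 359×26 = 2473 → no gain ✓.
Peach (own payoff 11807 − 96×26 = 9311): to w=0 gives 6721 → no gain ✓; to w=21 gives 9527 − 96×21 = 7511 → no gain ✓.
4 of the 6 constraints hold; not an equilibrium.

4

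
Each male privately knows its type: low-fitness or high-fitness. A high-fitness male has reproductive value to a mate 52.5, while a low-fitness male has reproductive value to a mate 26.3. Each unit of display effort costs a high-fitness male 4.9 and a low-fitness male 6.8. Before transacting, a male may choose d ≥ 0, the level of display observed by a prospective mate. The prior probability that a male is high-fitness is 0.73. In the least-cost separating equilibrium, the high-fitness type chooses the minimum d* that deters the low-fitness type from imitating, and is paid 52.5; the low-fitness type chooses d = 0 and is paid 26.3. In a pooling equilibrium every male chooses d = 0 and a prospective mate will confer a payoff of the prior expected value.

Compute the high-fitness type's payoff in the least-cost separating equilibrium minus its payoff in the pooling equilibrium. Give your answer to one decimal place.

Least-cost separating signal: d* solves 26.3 = 52.5 − 6.8·d*, so d* = (52.5 − 26.3)/6.8 ≈ 3.8529.
High-fitness type's separating payoff: 52.5 − 4.9 × d* = 52.5 − 4.9 × (52.5 − 26.3)/6.8 = 52.5 − 128.38/6.8 ≈ 33.621.
Pooling payoff: 0.73 × 52.5 + 0.27 × 26.3 = 45.426.
Difference: 33.621 − 45.426 = -11.805, i.e. -11.8 to one decimal place.
The high-fitness type would prefer the pooling outcome.

-11.8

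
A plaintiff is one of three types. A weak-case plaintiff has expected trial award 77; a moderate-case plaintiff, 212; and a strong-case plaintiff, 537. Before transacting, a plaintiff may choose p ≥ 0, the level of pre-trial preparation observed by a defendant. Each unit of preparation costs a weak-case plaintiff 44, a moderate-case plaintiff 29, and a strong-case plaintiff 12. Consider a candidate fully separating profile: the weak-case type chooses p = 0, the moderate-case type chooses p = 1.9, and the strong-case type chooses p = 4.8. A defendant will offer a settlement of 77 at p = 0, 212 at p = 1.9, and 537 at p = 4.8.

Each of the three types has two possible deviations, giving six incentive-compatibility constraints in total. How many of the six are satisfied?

Weak-case (own payoff 77): to p=1.9 gives 212 − 44×1.9 = 128.4 → profitable ✗; to p=4.8 gives 537 − 44×4.8 = 325.8 → profitable ✗.
Strong-case (own payoff 537 − 12×4.8 = 479.4): to p=0 gives 77 → no gain ✓; to p=1.9 gives 212 − 12×1.9 = 189.2 → no gain ✓.
Moderate-case (own payoff 212 − 29×1.9 = 156.9): to p=0 gives 77 → no gain ✓; to p=4.8 gives 537 − 29×4.8 = 397.8 → profitable ✗.
3 of the 6 constraints hold; not an equilibrium.

3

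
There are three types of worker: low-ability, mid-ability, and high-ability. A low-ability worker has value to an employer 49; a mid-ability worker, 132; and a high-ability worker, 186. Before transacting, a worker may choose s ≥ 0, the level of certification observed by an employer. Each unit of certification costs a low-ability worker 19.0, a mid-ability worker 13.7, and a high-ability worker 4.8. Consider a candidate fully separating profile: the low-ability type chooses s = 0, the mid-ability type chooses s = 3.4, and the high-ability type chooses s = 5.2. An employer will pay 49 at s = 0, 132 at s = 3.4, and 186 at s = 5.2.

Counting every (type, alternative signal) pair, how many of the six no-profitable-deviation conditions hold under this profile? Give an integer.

Low-ability (own payoff 49): to s=3.4 gives 132 − 19.0×3.4 = 67.4 → profitable ✗; to s=5.2 gives 186 − 19.0×5.2 = 87.2 → profitable ✗.
Mid-ability (own payoff 132 − 13.7×3.4 = 85.42): to s=0 gives 49 → no gain ✓; to s=5.2 gives 186 − 13.7×5.2 = 114.76 → profitable ✗.
High-ability (own payoff 186 − 4.8×5.2 = 161.04): to s=0 gives 49 → no gain ✓; to s=3.4 gives 132 − 4.8×3.4 = 115.68 → no gain ✓.
3 of the 6 constraints hold; not an equilibrium.

3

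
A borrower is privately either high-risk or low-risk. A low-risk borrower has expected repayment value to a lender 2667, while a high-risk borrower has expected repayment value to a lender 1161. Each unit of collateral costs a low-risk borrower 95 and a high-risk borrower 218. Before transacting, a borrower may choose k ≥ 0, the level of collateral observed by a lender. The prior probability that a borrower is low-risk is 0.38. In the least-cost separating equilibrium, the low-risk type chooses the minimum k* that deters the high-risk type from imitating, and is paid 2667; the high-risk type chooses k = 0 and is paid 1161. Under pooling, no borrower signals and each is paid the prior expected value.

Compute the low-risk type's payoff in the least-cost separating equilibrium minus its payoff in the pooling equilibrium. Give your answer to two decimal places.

Least-cost separating signal: k* solves 1161 = 2667 − 218·k*, so k* = (2667 − 1161)/218 ≈ 6.9083.
Low-risk type's separating payoff: 2667 − 95 × k* = 2667 − 95 × (2667 − 1161)/218 = 2667 − 143070/218 ≈ 2010.7156.
Pooling payoff: 0.38 × 2667 + 0.62 × 1161 = 1733.28.
Difference: 2010.7156 − 1733.28 = 277.4356, i.e. 277.44 to two decimal places.
The low-risk type prefers to separate.

277.44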